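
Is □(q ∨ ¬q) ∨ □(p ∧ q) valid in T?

Valid in T

Tableau for the negation ¬(□(q ∨ ¬q) ∨ □(p ∧ q)):
1. ¬(□(q ∨ ¬q) ∨ □(p ∧ q)), 0
2. ¬□(q ∨ ¬q), 0
3. ¬□(p ∧ q), 0
4. ¬(q ∨ ¬q), 1
5. ¬q, 1
6. q, 1
Accessibility: 0R0, 0R1, 1R1
Branch closes: q and ¬q both at 1.
All branches of the negation close; one closing branch shown above.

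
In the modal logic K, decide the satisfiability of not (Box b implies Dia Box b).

1. not (Box b implies Dia Box b), w0
2. Box b, w0   [neg-implies-rule on 1]
3. not Dia Box b, w0   [neg-implies-rule on 1]

Satisfiable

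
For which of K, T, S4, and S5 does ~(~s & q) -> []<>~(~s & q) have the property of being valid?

S5-tableau for the negation ~(~(~s & q) -> []<>~(~s & q)):
1. ~(~(~s & q) -> []<>~(~s & q)), 0
2. ~(~s & q), 0
3. ~[]<>~(~s & q), 0
4. ~q, 0
5. ~<>~(~s & q), 1
6. ~s & q, 0
7. ~s, 0
8. q, 0
Accessibility: 0R0, 0R1, 1R0, 1R1
Branch closes: q and ~q both at 0.
Every branch closes (one shown): valid in S5.
S4-tableau for the negation ~(~(~s & q) -> []<>~(~s & q)):
1. ~(~(~s & q) -> []<>~(~s & q)), 0
2. ~(~s & q), 0
3. ~[]<>~(~s & q), 0
4. ~q, 0
5. ~<>~(~s & q), 1
6. ~s & q, 1
7. ~s, 1
8. q, 1
Accessibility: 0R0, 0R1, 1R1
Complete open branch: countermodel on an S4-frame, so not valid in S4, nor in K, T (the same frame is also a K-frame and a T-frame).

S5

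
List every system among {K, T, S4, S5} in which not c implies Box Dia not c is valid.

S5

S4-tableau for the negation not (not c implies Box Dia not c):
1. not (not c implies Box Dia not c), 0
2. not c, 0   [neg-implies-rule on 1]
3. not Box Dia not c, 0   [neg-implies-rule on 1]
4. not Dia not c, 1   [neg-Box-rule on 3: fresh world 1, 0R1]
5. c, 1   [neg-Dia-rule on 4 via 1R1]
Accessibility: 0R0, 0R1, 1R1
Complete open branch: countermodel on an S4-frame, so not valid in S4, nor in K, T (the same frame is also a K-frame and a T-frame).
S5-tableau for the negation not (not c implies Box Dia not c):
1. not (not c implies Box Dia not c), 0
2. not c, 0   [neg-implies-rule on 1]
3. not Box Dia not c, 0   [neg-implies-rule on 1]
4. not Dia not c, 1   [neg-Box-rule on 3: fresh world 1, 0R1]
5. c, 0   [neg-Dia-rule on 4 via 1R0]
Accessibility: 0R0, 0R1, 1R0, 1R1
Branch closes: c and not c both at 0.
Every branch closes (one shown): valid in S5.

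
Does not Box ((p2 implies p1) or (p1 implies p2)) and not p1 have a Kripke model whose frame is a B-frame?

1. not Box ((p2 implies p1) or (p1 implies p2)) and not p1, 0
2. not Box ((p2 implies p1) or (p1 implies p2)), 0
3. not p1, 0
4. not ((p2 implies p1) or (p1 implies p2)), 1
5. not (p2 implies p1), 1
6. not (p1 implies p2), 1
7. p2, 1
8. not p1, 1
9. p1, 1
10. not p2, 1
Accessibility: 0R0, 0R1, 1R0, 1R1
Branch closes: p1 and not p1 both at 1.
All branches of the tableau close; one closing branch shown above.

Unsatisfiable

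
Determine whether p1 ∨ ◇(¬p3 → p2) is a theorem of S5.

Tableau for the negation ¬(p1 ∨ ◇(¬p3 → p2)):
1. ¬(p1 ∨ ◇(¬p3 → p2)), u
2. ¬p1, u
3. ¬◇(¬p3 → p2), u
4. ¬(¬p3 → p2), u
5. ¬p3, u
6. ¬p2, u
Accessibility: uRu
The negation has an open branch (countermodel exists).

Invalid (countermodel exists)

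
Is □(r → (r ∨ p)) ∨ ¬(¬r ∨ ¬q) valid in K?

Valid

Tableau for the negation ¬(□(r → (r ∨ p)) ∨ ¬(¬r ∨ ¬q)):
1. ¬(□(r → (r ∨ p)) ∨ ¬(¬r ∨ ¬q)), w0
2. ¬□(r → (r ∨ p)), w0
3. ¬r ∨ ¬q, w0
4. ¬q, w0
5. ¬(r → (r ∨ p)), w1
6. r, w1
7. ¬(r ∨ p), w1
8. ¬r, w1
9. ¬p, w1
Accessibility: w0Rw1
Branch closes: r and ¬r both at w1.
All branches of the negation close; one closing branch shown above.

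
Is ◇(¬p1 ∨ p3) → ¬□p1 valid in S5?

Invalid (countermodel exists)

Tableau for the negation ¬(◇(¬p1 ∨ p3) → ¬□p1):
1. ¬(◇(¬p1 ∨ p3) → ¬□p1), u
2. ◇(¬p1 ∨ p3), u   [¬→-rule on 1]
3. □p1, u   [¬→-rule on 1]
4. p1, u   [□-rule on 3 via uRu]
5. ¬p1 ∨ p3, v   [◇-rule on 2: fresh world v, uRv]
6. p1, v   [□-rule on 3 via uRv]
7. p3, v   [∨-rule on 5 (branches; this branch)]
Accessibility: uRu, uRv, vRu, vRv
The negation has an open branch (countermodel exists).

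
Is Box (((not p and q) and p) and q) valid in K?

Tableau for the negation not Box (((not p and q) and p) and q):
1. not Box (((not p and q) and p) and q), u
2. not (((not p and q) and p) and q), v   [neg-Box-rule on 1: fresh world v, uRv]
3. not q, v   [neg-and-rule on 2 (branches; this branch)]
Accessibility: uRv
The negation has an open branch (countermodel exists).

No, not valid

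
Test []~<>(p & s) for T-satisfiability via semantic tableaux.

Satisfiable (open branch found)

1. []~<>(p & s), 0
2. ~<>(p & s), 0   [[]-rule on 1 via 0R0]
3. ~(p & s), 0   [~<>-rule on 2 via 0R0]
4. ~s, 0   [~&-rule on 3 (branches; this branch)]
Accessibility: 0R0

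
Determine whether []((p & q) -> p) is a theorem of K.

Tableau for the negation ~[]((p & q) -> p):
1. ~[]((p & q) -> p), w0
2. ~((p & q) -> p), w1
3. p & q, w1
4. ~p, w1
5. p, w1
6. q, w1
Accessibility: w0Rw1
Branch closes: p and ~p both at w1.
All branches of the negation close; one closing branch shown above.

Yes, valid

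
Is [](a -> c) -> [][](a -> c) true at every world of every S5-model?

Valid in S5

Tableau for the negation ~([](a -> c) -> [][](a -> c)):
1. ~([](a -> c) -> [][](a -> c)), w0
2. [](a -> c), w0
3. ~[][](a -> c), w0
4. a -> c, w0
5. c, w0
6. ~[](a -> c), w1
7. a -> c, w1
8. c, w1
9. ~(a -> c), w2
10. a, w2
11. ~c, w2
12. a -> c, w2
13. c, w2
Accessibility: w0Rw0, w0Rw1, w0Rw2, w1Rw0, w1Rw1, w1Rw2, w2Rw0, w2Rw1, w2Rw2
Branch closes: c and ~c both at w2.
All branches of the negation close; one closing branch shown above.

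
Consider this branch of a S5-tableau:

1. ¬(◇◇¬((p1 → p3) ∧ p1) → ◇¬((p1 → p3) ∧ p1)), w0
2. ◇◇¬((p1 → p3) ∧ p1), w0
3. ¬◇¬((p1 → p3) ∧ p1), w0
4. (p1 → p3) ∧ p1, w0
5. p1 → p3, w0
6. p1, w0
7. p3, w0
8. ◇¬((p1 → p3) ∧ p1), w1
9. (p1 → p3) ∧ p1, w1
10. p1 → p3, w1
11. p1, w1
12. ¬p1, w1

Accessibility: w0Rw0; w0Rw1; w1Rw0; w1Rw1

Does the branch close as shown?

Closed

Both p1 and ¬p1 appear at w1.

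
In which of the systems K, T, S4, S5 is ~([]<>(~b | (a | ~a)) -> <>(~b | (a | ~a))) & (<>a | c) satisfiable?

K

K-tableau for the formula:
1. ~([]<>(~b | (a | ~a)) -> <>(~b | (a | ~a))) & (<>a | c), u
2. ~([]<>(~b | (a | ~a)) -> <>(~b | (a | ~a))), u
3. <>a | c, u
4. []<>(~b | (a | ~a)), u
5. ~<>(~b | (a | ~a)), u
6. c, u
Complete open branch: satisfiable in K.
T-tableau for the formula:
1. ~([]<>(~b | (a | ~a)) -> <>(~b | (a | ~a))) & (<>a | c), u
2. ~([]<>(~b | (a | ~a)) -> <>(~b | (a | ~a))), u
3. <>a | c, u
4. []<>(~b | (a | ~a)), u
5. ~<>(~b | (a | ~a)), u
6. <>(~b | (a | ~a)), u
7. ~(~b | (a | ~a)), u
8. b, u
9. ~(a | ~a), u
10. ~a, u
11. a, u
Accessibility: uRu
Branch closes: a and ~a both at u.
Every branch closes (one shown): unsatisfiable in T, hence also in S4, S5 (every S4/S5-frame is a T-frame).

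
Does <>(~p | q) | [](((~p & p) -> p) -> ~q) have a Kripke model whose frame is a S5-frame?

1. <>(~p | q) | [](((~p & p) -> p) -> ~q), 0
2. [](((~p & p) -> p) -> ~q), 0
3. ((~p & p) -> p) -> ~q, 0
4. ~q, 0
Accessibility: 0R0

Satisfiable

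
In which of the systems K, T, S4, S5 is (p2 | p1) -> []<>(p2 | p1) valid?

S5-tableau for the negation ~((p2 | p1) -> []<>(p2 | p1)):
1. ~((p2 | p1) -> []<>(p2 | p1)), u
2. p2 | p1, u
3. ~[]<>(p2 | p1), u
4. p1, u
5. ~<>(p2 | p1), v
6. ~(p2 | p1), u
7. ~p2, u
8. ~p1, u
Accessibility: uRu, uRv, vRu, vRv
Branch closes: p1 and ~p1 both at u.
Every branch closes (one shown): valid in S5.
S4-tableau for the negation ~((p2 | p1) -> []<>(p2 | p1)):
1. ~((p2 | p1) -> []<>(p2 | p1)), u
2. p2 | p1, u
3. ~[]<>(p2 | p1), u
4. p1, u
5. ~<>(p2 | p1), v
6. ~(p2 | p1), v
7. ~p2, v
8. ~p1, v
Accessibility: uRu, uRv, vRv
Complete open branch: countermodel on an S4-frame, so not valid in S4, nor in K, T (the same frame is also a K-frame and a T-frame).

S5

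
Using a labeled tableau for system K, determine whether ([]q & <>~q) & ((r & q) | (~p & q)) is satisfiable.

1. ([]q & <>~q) & ((r & q) | (~p & q)), 0
2. []q & <>~q, 0   [&-rule on 1]
3. (r & q) | (~p & q), 0   [&-rule on 1]
4. []q, 0   [&-rule on 2]
5. <>~q, 0   [&-rule on 2]
6. ~p & q, 0   [|-rule on 3 (branches; this branch)]
7. ~p, 0   [&-rule on 6]
8. q, 0   [&-rule on 6]
9. ~q, 1   [<>-rule on 5: fresh world 1, 0R1]
10. q, 1   [[]-rule on 4 via 0R1]
Accessibility: 0R1
Branch closes: q and ~q both at 1.
All branches of the tableau close; one closing branch shown above.

No, unsatisfiable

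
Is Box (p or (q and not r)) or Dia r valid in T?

Not valid

Tableau for the negation not (Box (p or (q and not r)) or Dia r):
1. not (Box (p or (q and not r)) or Dia r), u
2. not Box (p or (q and not r)), u
3. not Dia r, u
4. not r, u
5. not (p or (q and not r)), v
6. not p, v
7. not (q and not r), v
8. not r, v
9. not q, v
Accessibility: uRu, uRv, vRv
The negation has an open branch (countermodel exists).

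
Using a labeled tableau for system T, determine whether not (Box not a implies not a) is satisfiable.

Unsatisfiable (every branch closes)

1. not (Box not a implies not a), u
2. Box not a, u
3. a, u
4. not a, u
Accessibility: uRu
Branch closes: a and not a both at u.
Every branch closes; the branch above is one of them.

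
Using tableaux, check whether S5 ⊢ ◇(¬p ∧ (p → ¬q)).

No, not valid

Tableau for the negation ¬◇(¬p ∧ (p → ¬q)):
1. ¬◇(¬p ∧ (p → ¬q)), 0
2. ¬(¬p ∧ (p → ¬q)), 0   [¬◇-rule on 1 via 0R0]
3. ¬(p → ¬q), 0   [¬∧-rule on 2 (branches; this branch)]
4. p, 0   [¬→-rule on 3]
5. q, 0   [¬→-rule on 3]
Accessibility: 0R0
The negation has an open branch (countermodel exists).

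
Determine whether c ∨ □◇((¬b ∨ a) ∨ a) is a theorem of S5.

No, not valid

Tableau for the negation ¬(c ∨ □◇((¬b ∨ a) ∨ a)):
1. ¬(c ∨ □◇((¬b ∨ a) ∨ a)), 0
2. ¬c, 0
3. ¬□◇((¬b ∨ a) ∨ a), 0
4. ¬◇((¬b ∨ a) ∨ a), 1
5. ¬((¬b ∨ a) ∨ a), 0
6. ¬(¬b ∨ a), 0
7. ¬a, 0
8. b, 0
9. ¬((¬b ∨ a) ∨ a), 1
10. ¬(¬b ∨ a), 1
11. ¬a, 1
12. b, 1
Accessibility: 0R0, 0R1, 1R0, 1R1
The negation has an open branch (countermodel exists).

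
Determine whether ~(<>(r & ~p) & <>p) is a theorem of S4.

No, not valid

Tableau for the negation <>(r & ~p) & <>p:
1. <>(r & ~p) & <>p, w0
2. <>(r & ~p), w0
3. <>p, w0
4. r & ~p, w1
5. r, w1
6. ~p, w1
7. p, w2
Accessibility: w0Rw0, w0Rw1, w0Rw2, w1Rw1, w2Rw2
The negation has an open branch (countermodel exists).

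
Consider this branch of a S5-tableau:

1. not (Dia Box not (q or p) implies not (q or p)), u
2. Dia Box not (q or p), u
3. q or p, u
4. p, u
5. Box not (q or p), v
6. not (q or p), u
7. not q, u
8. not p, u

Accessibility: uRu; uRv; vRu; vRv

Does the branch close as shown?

Yes, closed

Both p and not p appear at u.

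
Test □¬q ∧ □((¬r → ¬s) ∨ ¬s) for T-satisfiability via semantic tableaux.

1. □¬q ∧ □((¬r → ¬s) ∨ ¬s), u
2. □¬q, u
3. □((¬r → ¬s) ∨ ¬s), u
4. ¬q, u
5. (¬r → ¬s) ∨ ¬s, u
6. ¬s, u
Accessibility: uRu

Yes, satisfiable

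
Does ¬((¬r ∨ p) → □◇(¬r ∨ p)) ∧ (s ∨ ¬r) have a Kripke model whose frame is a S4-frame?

1. ¬((¬r ∨ p) → □◇(¬r ∨ p)) ∧ (s ∨ ¬r), u
2. ¬((¬r ∨ p) → □◇(¬r ∨ p)), u
3. s ∨ ¬r, u
4. ¬r ∨ p, u
5. ¬□◇(¬r ∨ p), u
6. ¬r, u
7. p, u
8. ¬◇(¬r ∨ p), v
9. ¬(¬r ∨ p), v
10. r, v
11. ¬p, v
Accessibility: uRu, uRv, vRv

Satisfiable (open branch found)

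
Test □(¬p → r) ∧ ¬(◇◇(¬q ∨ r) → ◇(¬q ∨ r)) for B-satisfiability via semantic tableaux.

1. □(¬p → r) ∧ ¬(◇◇(¬q ∨ r) → ◇(¬q ∨ r)), u
2. □(¬p → r), u
3. ¬(◇◇(¬q ∨ r) → ◇(¬q ∨ r)), u
4. ◇◇(¬q ∨ r), u
5. ¬◇(¬q ∨ r), u
6. ¬p → r, u
7. ¬(¬q ∨ r), u
8. q, u
9. ¬r, u
10. p, u
11. ◇(¬q ∨ r), v
12. ¬p → r, v
13. ¬(¬q ∨ r), v
14. q, v
15. ¬r, v
16. p, v
17. ¬q ∨ r, w
18. r, w
Accessibility: uRu, uRv, vRu, vRv, vRw, wRv, wRw

Yes, satisfiable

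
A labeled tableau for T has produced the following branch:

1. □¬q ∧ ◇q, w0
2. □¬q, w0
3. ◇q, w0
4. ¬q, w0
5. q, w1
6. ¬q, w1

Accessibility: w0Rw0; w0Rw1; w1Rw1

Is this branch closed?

Both q and ¬q appear at w1.

Closed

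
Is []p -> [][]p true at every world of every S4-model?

Valid in S4

Tableau for the negation ~([]p -> [][]p):
1. ~([]p -> [][]p), 0
2. []p, 0   [~->-rule on 1]
3. ~[][]p, 0   [~->-rule on 1]
4. p, 0   [[]-rule on 2 via 0R0]
5. ~[]p, 1   [~[]-rule on 3: fresh world 1, 0R1]
6. p, 1   [[]-rule on 2 via 0R1]
7. ~p, 2   [~[]-rule on 5: fresh world 2, 1R2]
8. p, 2   [[]-rule on 2 via 0R2]
Accessibility: 0R0, 0R1, 0R2, 1R1, 1R2, 2R2
Branch closes: p and ~p both at 2.
Every branch of the negation's tableau closes; the branch above is one of them.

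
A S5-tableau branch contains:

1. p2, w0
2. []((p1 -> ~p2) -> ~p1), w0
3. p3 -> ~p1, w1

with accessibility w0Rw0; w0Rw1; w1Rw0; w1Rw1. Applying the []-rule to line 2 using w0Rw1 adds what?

(p1 -> ~p2) -> ~p1, w1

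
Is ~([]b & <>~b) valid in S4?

Valid

Tableau for the negation []b & <>~b:
1. []b & <>~b, u
2. []b, u
3. <>~b, u
4. b, u
5. ~b, v
6. b, v
Accessibility: uRu, uRv, vRv
Branch closes: b and ~b both at v.
Every branch of the negation's tableau closes; the branch above is one of them.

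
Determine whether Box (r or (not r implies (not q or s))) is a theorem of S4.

Tableau for the negation not Box (r or (not r implies (not q or s))):
1. not Box (r or (not r implies (not q or s))), w0
2. not (r or (not r implies (not q or s))), w1
3. not r, w1
4. not (not r implies (not q or s)), w1
5. not (not q or s), w1
6. q, w1
7. not s, w1
Accessibility: w0Rw0, w0Rw1, w1Rw1
The negation has an open branch (countermodel exists).

Not valid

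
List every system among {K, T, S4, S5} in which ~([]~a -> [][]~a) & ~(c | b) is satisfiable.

T-tableau for the formula:
1. ~([]~a -> [][]~a) & ~(c | b), w0
2. ~([]~a -> [][]~a), w0
3. ~(c | b), w0
4. []~a, w0
5. ~[][]~a, w0
6. ~c, w0
7. ~b, w0
8. ~a, w0
9. ~[]~a, w1
10. ~a, w1
11. a, w2
Accessibility: w0Rw0, w0Rw1, w1Rw1, w1Rw2, w2Rw2
Complete open branch: satisfiable in T, hence also in K (this T-model is also a K-model).
S4-tableau for the formula:
1. ~([]~a -> [][]~a) & ~(c | b), w0
2. ~([]~a -> [][]~a), w0
3. ~(c | b), w0
4. []~a, w0
5. ~[][]~a, w0
6. ~c, w0
7. ~b, w0
8. ~a, w0
9. ~[]~a, w1
10. ~a, w1
11. a, w2
12. ~a, w2
Accessibility: w0Rw0, w0Rw1, w0Rw2, w1Rw1, w1Rw2, w2Rw2
Branch closes: a and ~a both at w2.
Every branch closes (one shown): unsatisfiable in S4, hence also in S5 (every S5-frame is an S4-frame).

K, T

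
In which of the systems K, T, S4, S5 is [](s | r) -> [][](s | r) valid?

S4-tableau for the negation ~([](s | r) -> [][](s | r)):
1. ~([](s | r) -> [][](s | r)), 0
2. [](s | r), 0
3. ~[][](s | r), 0
4. s | r, 0
5. r, 0
6. ~[](s | r), 1
7. s | r, 1
8. r, 1
9. ~(s | r), 2
10. ~s, 2
11. ~r, 2
12. s | r, 2
13. r, 2
Accessibility: 0R0, 0R1, 0R2, 1R1, 1R2, 2R2
Branch closes: r and ~r both at 2.
Every branch closes (one shown): valid in S4, hence also in S5 (every theorem of S4 is a theorem of S5).
T-tableau for the negation ~([](s | r) -> [][](s | r)):
1. ~([](s | r) -> [][](s | r)), 0
2. [](s | r), 0
3. ~[][](s | r), 0
4. s | r, 0
5. r, 0
6. ~[](s | r), 1
7. s | r, 1
8. r, 1
9. ~(s | r), 2
10. ~s, 2
11. ~r, 2
Accessibility: 0R0, 0R1, 1R1, 1R2, 2R2
Complete open branch: countermodel on a T-frame, so not valid in T, nor in K (the same frame is also a K-frame).

S4, S5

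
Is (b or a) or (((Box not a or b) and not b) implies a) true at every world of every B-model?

Tableau for the negation not ((b or a) or (((Box not a or b) and not b) implies a)):
1. not ((b or a) or (((Box not a or b) and not b) implies a)), u
2. not (b or a), u
3. not (((Box not a or b) and not b) implies a), u
4. not b, u
5. not a, u
6. (Box not a or b) and not b, u
7. Box not a or b, u
8. Box not a, u
Accessibility: uRu
The negation has an open branch (countermodel exists).

Invalid (countermodel exists)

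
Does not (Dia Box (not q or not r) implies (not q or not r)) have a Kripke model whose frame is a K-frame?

1. not (Dia Box (not q or not r) implies (not q or not r)), 0
2. Dia Box (not q or not r), 0   [neg-implies-rule on 1]
3. not (not q or not r), 0   [neg-implies-rule on 1]
4. q, 0   [neg-or-rule on 3]
5. r, 0   [neg-or-rule on 3]
6. Box (not q or not r), 1   [Dia-rule on 2: fresh world 1, 0R1]
Accessibility: 0R1

Satisfiable (open branch found)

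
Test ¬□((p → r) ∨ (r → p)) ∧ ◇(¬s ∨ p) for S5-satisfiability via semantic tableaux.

No, unsatisfiable

1. ¬□((p → r) ∨ (r → p)) ∧ ◇(¬s ∨ p), 0
2. ¬□((p → r) ∨ (r → p)), 0   [∧-rule on 1]
3. ◇(¬s ∨ p), 0   [∧-rule on 1]
4. ¬((p → r) ∨ (r → p)), 1   [¬□-rule on 2: fresh world 1, 0R1]
5. ¬(p → r), 1   [¬∨-rule on 4]
6. ¬(r → p), 1   [¬∨-rule on 4]
7. p, 1   [¬→-rule on 5]
8. ¬r, 1   [¬→-rule on 5]
9. r, 1   [¬→-rule on 6]
10. ¬p, 1   [¬→-rule on 6]
Accessibility: 0R0, 0R1, 1R0, 1R1
Branch closes: r and ¬r both at 1.
All branches of the tableau close; one closing branch shown above.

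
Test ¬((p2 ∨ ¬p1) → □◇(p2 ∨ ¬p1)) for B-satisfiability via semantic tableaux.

1. ¬((p2 ∨ ¬p1) → □◇(p2 ∨ ¬p1)), u
2. p2 ∨ ¬p1, u
3. ¬□◇(p2 ∨ ¬p1), u
4. ¬p1, u
5. ¬◇(p2 ∨ ¬p1), v
6. ¬(p2 ∨ ¬p1), u
7. ¬p2, u
8. p1, u
Accessibility: uRu, uRv, vRu, vRv
Branch closes: p1 and ¬p1 both at u.
(One branch shown.) All branches close.

Unsatisfiable (every branch closes)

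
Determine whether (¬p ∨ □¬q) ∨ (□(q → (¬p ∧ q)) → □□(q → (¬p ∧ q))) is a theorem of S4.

Yes, valid

Tableau for the negation ¬((¬p ∨ □¬q) ∨ (□(q → (¬p ∧ q)) → □□(q → (¬p ∧ q)))):
1. ¬((¬p ∨ □¬q) ∨ (□(q → (¬p ∧ q)) → □□(q → (¬p ∧ q)))), u
2. ¬(¬p ∨ □¬q), u
3. ¬(□(q → (¬p ∧ q)) → □□(q → (¬p ∧ q))), u
4. p, u
5. ¬□¬q, u
6. □(q → (¬p ∧ q)), u
7. ¬□□(q → (¬p ∧ q)), u
8. q → (¬p ∧ q), u
9. ¬q, u
10. q, v
11. q → (¬p ∧ q), v
12. ¬p ∧ q, v
13. ¬p, v
14. ¬□(q → (¬p ∧ q)), w
15. q → (¬p ∧ q), w
16. ¬p ∧ q, w
17. ¬p, w
18. q, w
19. ¬(q → (¬p ∧ q)), x
20. q, x
21. ¬(¬p ∧ q), x
22. q → (¬p ∧ q), x
23. p, x
24. ¬p ∧ q, x
25. ¬p, x
Accessibility: uRu, uRv, uRw, uRx, vRv, wRw, wRx, xRx
Branch closes: p and ¬p both at x.
All branches of the negation close; one closing branch shown above.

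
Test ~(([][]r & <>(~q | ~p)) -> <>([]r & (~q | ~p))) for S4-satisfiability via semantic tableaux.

No, unsatisfiable

1. ~(([][]r & <>(~q | ~p)) -> <>([]r & (~q | ~p))), 0
2. [][]r & <>(~q | ~p), 0   [~->-rule on 1]
3. ~<>([]r & (~q | ~p)), 0   [~->-rule on 1]
4. [][]r, 0   [&-rule on 2]
5. <>(~q | ~p), 0   [&-rule on 2]
6. ~([]r & (~q | ~p)), 0   [~<>-rule on 3 via 0R0]
7. []r, 0   [[]-rule on 4 via 0R0]
8. r, 0   [[]-rule on 7 via 0R0]
9. ~(~q | ~p), 0   [~&-rule on 6 (branches; this branch)]
10. q, 0   [~|-rule on 9]
11. p, 0   [~|-rule on 9]
12. ~q | ~p, 1   [<>-rule on 5: fresh world 1, 0R1]
13. ~([]r & (~q | ~p)), 1   [~<>-rule on 3 via 0R1]
14. []r, 1   [[]-rule on 4 via 0R1]
15. r, 1   [[]-rule on 7 via 0R1]
16. ~p, 1   [|-rule on 12 (branches; this branch)]
17. ~[]r, 1   [~&-rule on 13 (branches; this branch)]
18. ~r, 2   [~[]-rule on 17: fresh world 2, 1R2]
19. ~([]r & (~q | ~p)), 2   [~<>-rule on 3 via 0R2]
20. []r, 2   [[]-rule on 4 via 0R2]
21. r, 2   [[]-rule on 7 via 0R2]
Accessibility: 0R0, 0R1, 0R2, 1R1, 1R2, 2R2
Branch closes: r and ~r both at 2.
All branches of the tableau close; one closing branch shown above.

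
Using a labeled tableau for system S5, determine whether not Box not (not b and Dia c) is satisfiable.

1. not Box not (not b and Dia c), w0
2. not b and Dia c, w1
3. not b, w1
4. Dia c, w1
5. c, w2
Accessibility: w0Rw0, w0Rw1, w0Rw2, w1Rw0, w1Rw1, w1Rw2, w2Rw0, w2Rw1, w2Rw2

Satisfiable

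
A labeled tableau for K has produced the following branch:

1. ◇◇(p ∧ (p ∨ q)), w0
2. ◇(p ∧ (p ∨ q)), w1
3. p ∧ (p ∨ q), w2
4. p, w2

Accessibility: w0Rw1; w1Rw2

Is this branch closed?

Open

No world carries both an atom and its negation.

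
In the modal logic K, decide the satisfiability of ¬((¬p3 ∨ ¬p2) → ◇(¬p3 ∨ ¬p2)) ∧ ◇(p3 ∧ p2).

Satisfiable

1. ¬((¬p3 ∨ ¬p2) → ◇(¬p3 ∨ ¬p2)) ∧ ◇(p3 ∧ p2), w0
2. ¬((¬p3 ∨ ¬p2) → ◇(¬p3 ∨ ¬p2)), w0
3. ◇(p3 ∧ p2), w0
4. ¬p3 ∨ ¬p2, w0
5. ¬◇(¬p3 ∨ ¬p2), w0
6. ¬p2, w0
7. p3 ∧ p2, w1
8. p3, w1
9. p2, w1
10. ¬(¬p3 ∨ ¬p2), w1
Accessibility: w0Rw1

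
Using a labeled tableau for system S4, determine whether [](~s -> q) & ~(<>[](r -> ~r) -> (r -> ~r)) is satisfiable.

Satisfiable

1. [](~s -> q) & ~(<>[](r -> ~r) -> (r -> ~r)), 0
2. [](~s -> q), 0
3. ~(<>[](r -> ~r) -> (r -> ~r)), 0
4. <>[](r -> ~r), 0
5. ~(r -> ~r), 0
6. r, 0
7. ~s -> q, 0
8. q, 0
9. [](r -> ~r), 1
10. ~s -> q, 1
11. r -> ~r, 1
12. q, 1
13. ~r, 1
Accessibility: 0R0, 0R1, 1R1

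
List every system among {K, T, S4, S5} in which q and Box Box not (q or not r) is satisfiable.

K

K-tableau for the formula:
1. q and Box Box not (q or not r), u
2. q, u
3. Box Box not (q or not r), u
Complete open branch: satisfiable in K.
T-tableau for the formula:
1. q and Box Box not (q or not r), u
2. q, u
3. Box Box not (q or not r), u
4. Box not (q or not r), u
5. not (q or not r), u
6. not q, u
7. r, u
Accessibility: uRu
Branch closes: q and not q both at u.
Every branch closes (one shown): unsatisfiable in T, hence also in S4, S5 (every S4/S5-frame is a T-frame).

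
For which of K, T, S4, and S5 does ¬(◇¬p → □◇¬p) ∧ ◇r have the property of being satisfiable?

K, T, S4

S5-tableau for the formula:
1. ¬(◇¬p → □◇¬p) ∧ ◇r, w0
2. ¬(◇¬p → □◇¬p), w0   [∧-rule on 1]
3. ◇r, w0   [∧-rule on 1]
4. ◇¬p, w0   [¬→-rule on 2]
5. ¬□◇¬p, w0   [¬→-rule on 2]
6. r, w1   [◇-rule on 3: fresh world w1, w0Rw1]
7. ¬p, w2   [◇-rule on 4: fresh world w2, w0Rw2]
8. ¬◇¬p, w3   [¬□-rule on 5: fresh world w3, w0Rw3]
9. p, w0   [¬◇-rule on 8 via w3Rw0]
10. p, w1   [¬◇-rule on 8 via w3Rw1]
11. p, w2   [¬◇-rule on 8 via w3Rw2]
Accessibility: w0Rw0, w0Rw1, w0Rw2, w0Rw3, w1Rw0, w1Rw1, w1Rw2, w1Rw3, w2Rw0, w2Rw1, w2Rw2, w2Rw3, w3Rw0, w3Rw1, w3Rw2, w3Rw3
Branch closes: p and ¬p both at w2.
Every branch closes (one shown): unsatisfiable in S5.
S4-tableau for the formula:
1. ¬(◇¬p → □◇¬p) ∧ ◇r, w0
2. ¬(◇¬p → □◇¬p), w0   [∧-rule on 1]
3. ◇r, w0   [∧-rule on 1]
4. ◇¬p, w0   [¬→-rule on 2]
5. ¬□◇¬p, w0   [¬→-rule on 2]
6. r, w1   [◇-rule on 3: fresh world w1, w0Rw1]
7. ¬p, w2   [◇-rule on 4: fresh world w2, w0Rw2]
8. ¬◇¬p, w3   [¬□-rule on 5: fresh world w3, w0Rw3]
9. p, w3   [¬◇-rule on 8 via w3Rw3]
Accessibility: w0Rw0, w0Rw1, w0Rw2, w0Rw3, w1Rw1, w2Rw2, w3Rw3
Complete open branch: satisfiable in S4, hence also in K, T (this S4-model is also a K-model and a T-model).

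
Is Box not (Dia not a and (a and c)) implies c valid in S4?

Invalid (countermodel exists)

Tableau for the negation not (Box not (Dia not a and (a and c)) implies c):
1. not (Box not (Dia not a and (a and c)) implies c), w0
2. Box not (Dia not a and (a and c)), w0   [neg-implies-rule on 1]
3. not c, w0   [neg-implies-rule on 1]
4. not (Dia not a and (a and c)), w0   [Box-rule on 2 via w0Rw0]
5. not (a and c), w0   [neg-and-rule on 4 (branches; this branch)]
Accessibility: w0Rw0
The negation has an open branch (countermodel exists).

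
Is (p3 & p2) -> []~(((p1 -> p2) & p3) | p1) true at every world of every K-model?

Tableau for the negation ~((p3 & p2) -> []~(((p1 -> p2) & p3) | p1)):
1. ~((p3 & p2) -> []~(((p1 -> p2) & p3) | p1)), 0
2. p3 & p2, 0
3. ~[]~(((p1 -> p2) & p3) | p1), 0
4. p3, 0
5. p2, 0
6. ((p1 -> p2) & p3) | p1, 1
7. p1, 1
Accessibility: 0R1
The negation has an open branch (countermodel exists).

No, not valid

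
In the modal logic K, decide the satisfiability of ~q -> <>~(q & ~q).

1. ~q -> <>~(q & ~q), u
2. <>~(q & ~q), u
3. ~(q & ~q), v
4. q, v
Accessibility: uRv

Yes, satisfiable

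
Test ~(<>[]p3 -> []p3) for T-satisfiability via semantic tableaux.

Satisfiable (open branch found)

1. ~(<>[]p3 -> []p3), w0
2. <>[]p3, w0   [~->-rule on 1]
3. ~[]p3, w0   [~->-rule on 1]
4. []p3, w1   [<>-rule on 2: fresh world w1, w0Rw1]
5. p3, w1   [[]-rule on 4 via w1Rw1]
6. ~p3, w2   [~[]-rule on 3: fresh world w2, w0Rw2]
Accessibility: w0Rw0, w0Rw1, w0Rw2, w1Rw1, w2Rw2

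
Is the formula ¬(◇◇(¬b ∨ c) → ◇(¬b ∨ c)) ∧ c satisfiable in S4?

1. ¬(◇◇(¬b ∨ c) → ◇(¬b ∨ c)) ∧ c, 0
2. ¬(◇◇(¬b ∨ c) → ◇(¬b ∨ c)), 0
3. c, 0
4. ◇◇(¬b ∨ c), 0
5. ¬◇(¬b ∨ c), 0
6. ¬(¬b ∨ c), 0
7. b, 0
8. ¬c, 0
Accessibility: 0R0
Branch closes: c and ¬c both at 0.
Every branch closes; the branch above is one of them.

Unsatisfiable (every branch closes)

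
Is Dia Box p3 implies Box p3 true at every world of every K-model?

Not valid

Tableau for the negation not (Dia Box p3 implies Box p3):
1. not (Dia Box p3 implies Box p3), w0
2. Dia Box p3, w0   [neg-implies-rule on 1]
3. not Box p3, w0   [neg-implies-rule on 1]
4. Box p3, w1   [Dia-rule on 2: fresh world w1, w0Rw1]
5. not p3, w2   [neg-Box-rule on 3: fresh world w2, w0Rw2]
Accessibility: w0Rw1, w0Rw2
The negation has an open branch (countermodel exists).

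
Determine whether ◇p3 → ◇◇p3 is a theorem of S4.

Valid

Tableau for the negation ¬(◇p3 → ◇◇p3):
1. ¬(◇p3 → ◇◇p3), w0
2. ◇p3, w0   [¬→-rule on 1]
3. ¬◇◇p3, w0   [¬→-rule on 1]
4. ¬◇p3, w0   [¬◇-rule on 3 via w0Rw0]
5. ¬p3, w0   [¬◇-rule on 4 via w0Rw0]
6. p3, w1   [◇-rule on 2: fresh world w1, w0Rw1]
7. ¬◇p3, w1   [¬◇-rule on 3 via w0Rw1]
8. ¬p3, w1   [¬◇-rule on 4 via w0Rw1]
Accessibility: w0Rw0, w0Rw1, w1Rw1
Branch closes: p3 and ¬p3 both at w1.
All branches of the negation close; one closing branch shown above.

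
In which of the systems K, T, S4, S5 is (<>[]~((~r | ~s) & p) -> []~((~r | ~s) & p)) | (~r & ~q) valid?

S5

S4-tableau for the negation ~((<>[]~((~r | ~s) & p) -> []~((~r | ~s) & p)) | (~r & ~q)):
1. ~((<>[]~((~r | ~s) & p) -> []~((~r | ~s) & p)) | (~r & ~q)), 0
2. ~(<>[]~((~r | ~s) & p) -> []~((~r | ~s) & p)), 0   [~|-rule on 1]
3. ~(~r & ~q), 0   [~|-rule on 1]
4. <>[]~((~r | ~s) & p), 0   [~->-rule on 2]
5. ~[]~((~r | ~s) & p), 0   [~->-rule on 2]
6. q, 0   [~&-rule on 3 (branches; this branch)]
7. []~((~r | ~s) & p), 1   [<>-rule on 4: fresh world 1, 0R1]
8. ~((~r | ~s) & p), 1   [[]-rule on 7 via 1R1]
9. ~p, 1   [~&-rule on 8 (branches; this branch)]
10. (~r | ~s) & p, 2   [~[]-rule on 5: fresh world 2, 0R2]
11. ~r | ~s, 2   [&-rule on 10]
12. p, 2   [&-rule on 10]
13. ~s, 2   [|-rule on 11 (branches; this branch)]
Accessibility: 0R0, 0R1, 0R2, 1R1, 2R2
Complete open branch: countermodel on an S4-frame, so not valid in S4, nor in K, T (the same frame is also a K-frame and a T-frame).
S5-tableau for the negation ~((<>[]~((~r | ~s) & p) -> []~((~r | ~s) & p)) | (~r & ~q)):
1. ~((<>[]~((~r | ~s) & p) -> []~((~r | ~s) & p)) | (~r & ~q)), 0
2. ~(<>[]~((~r | ~s) & p) -> []~((~r | ~s) & p)), 0   [~|-rule on 1]
3. ~(~r & ~q), 0   [~|-rule on 1]
4. <>[]~((~r | ~s) & p), 0   [~->-rule on 2]
5. ~[]~((~r | ~s) & p), 0   [~->-rule on 2]
6. q, 0   [~&-rule on 3 (branches; this branch)]
7. []~((~r | ~s) & p), 1   [<>-rule on 4: fresh world 1, 0R1]
8. ~((~r | ~s) & p), 0   [[]-rule on 7 via 1R0]
9. ~((~r | ~s) & p), 1   [[]-rule on 7 via 1R1]
10. ~(~r | ~s), 0   [~&-rule on 8 (branches; this branch)]
11. r, 0   [~|-rule on 10]
12. s, 0   [~|-rule on 10]
13. ~(~r | ~s), 1   [~&-rule on 9 (branches; this branch)]
14. r, 1   [~|-rule on 13]
15. s, 1   [~|-rule on 13]
16. (~r | ~s) & p, 2   [~[]-rule on 5: fresh world 2, 0R2]
17. ~r | ~s, 2   [&-rule on 16]
18. p, 2   [&-rule on 16]
19. ~((~r | ~s) & p), 2   [[]-rule on 7 via 1R2]
20. ~s, 2   [|-rule on 17 (branches; this branch)]
21. ~(~r | ~s), 2   [~&-rule on 19 (branches; this branch)]
22. r, 2   [~|-rule on 21]
23. s, 2   [~|-rule on 21]
Accessibility: 0R0, 0R1, 0R2, 1R0, 1R1, 1R2, 2R0, 2R1, 2R2
Branch closes: s and ~s both at 2.
Every branch closes (one shown): valid in S5.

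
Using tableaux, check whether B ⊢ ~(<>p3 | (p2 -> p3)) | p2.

Tableau for the negation ~(~(<>p3 | (p2 -> p3)) | p2):
1. ~(~(<>p3 | (p2 -> p3)) | p2), 0
2. <>p3 | (p2 -> p3), 0
3. ~p2, 0
4. p2 -> p3, 0
5. p3, 0
Accessibility: 0R0
The negation has an open branch (countermodel exists).

No, not valid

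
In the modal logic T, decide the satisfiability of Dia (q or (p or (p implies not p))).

Satisfiable (open branch found)

1. Dia (q or (p or (p implies not p))), w0
2. q or (p or (p implies not p)), w1   [Dia-rule on 1: fresh world w1, w0Rw1]
3. p or (p implies not p), w1   [or-rule on 2 (branches; this branch)]
4. p implies not p, w1   [or-rule on 3 (branches; this branch)]
5. not p, w1   [implies-rule on 4 (branches; this branch)]
Accessibility: w0Rw0, w0Rw1, w1Rw1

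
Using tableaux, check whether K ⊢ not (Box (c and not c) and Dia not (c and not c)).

Valid in K

Tableau for the negation Box (c and not c) and Dia not (c and not c):
1. Box (c and not c) and Dia not (c and not c), u
2. Box (c and not c), u
3. Dia not (c and not c), u
4. not (c and not c), v
5. c and not c, v
6. c, v
7. not c, v
Accessibility: uRv
Branch closes: c and not c both at v.
Every branch of the negation's tableau closes; the branch above is one of them.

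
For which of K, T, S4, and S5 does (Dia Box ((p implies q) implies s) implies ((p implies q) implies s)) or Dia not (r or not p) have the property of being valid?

S5

S4-tableau for the negation not ((Dia Box ((p implies q) implies s) implies ((p implies q) implies s)) or Dia not (r or not p)):
1. not ((Dia Box ((p implies q) implies s) implies ((p implies q) implies s)) or Dia not (r or not p)), w0
2. not (Dia Box ((p implies q) implies s) implies ((p implies q) implies s)), w0
3. not Dia not (r or not p), w0
4. Dia Box ((p implies q) implies s), w0
5. not ((p implies q) implies s), w0
6. p implies q, w0
7. not s, w0
8. r or not p, w0
9. q, w0
10. not p, w0
11. Box ((p implies q) implies s), w1
12. r or not p, w1
13. (p implies q) implies s, w1
14. not p, w1
15. s, w1
Accessibility: w0Rw0, w0Rw1, w1Rw1
Complete open branch: countermodel on an S4-frame, so not valid in S4, nor in K, T (the same frame is also a K-frame and a T-frame).
S5-tableau for the negation not ((Dia Box ((p implies q) implies s) implies ((p implies q) implies s)) or Dia not (r or not p)):
1. not ((Dia Box ((p implies q) implies s) implies ((p implies q) implies s)) or Dia not (r or not p)), w0
2. not (Dia Box ((p implies q) implies s) implies ((p implies q) implies s)), w0
3. not Dia not (r or not p), w0
4. Dia Box ((p implies q) implies s), w0
5. not ((p implies q) implies s), w0
6. p implies q, w0
7. not s, w0
8. r or not p, w0
9. q, w0
10. not p, w0
11. Box ((p implies q) implies s), w1
12. r or not p, w1
13. (p implies q) implies s, w0
14. (p implies q) implies s, w1
15. not p, w1
16. not (p implies q), w0
17. p, w0
18. not q, w0
Accessibility: w0Rw0, w0Rw1, w1Rw0, w1Rw1
Branch closes: p and not p both at w0.
Every branch closes (one shown): valid in S5.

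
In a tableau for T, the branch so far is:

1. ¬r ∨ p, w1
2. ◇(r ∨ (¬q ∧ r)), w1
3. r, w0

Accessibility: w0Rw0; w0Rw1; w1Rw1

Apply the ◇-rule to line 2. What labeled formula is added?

a fresh world w2 with w1Rw2, and r ∨ (¬q ∧ r) at w2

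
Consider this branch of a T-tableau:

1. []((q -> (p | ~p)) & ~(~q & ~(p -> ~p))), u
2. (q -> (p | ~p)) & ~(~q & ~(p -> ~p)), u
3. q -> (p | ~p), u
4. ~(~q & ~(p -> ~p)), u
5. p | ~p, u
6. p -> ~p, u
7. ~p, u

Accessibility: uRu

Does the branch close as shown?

No, open

There is no literal clash: for every atom and world, at most one sign appears.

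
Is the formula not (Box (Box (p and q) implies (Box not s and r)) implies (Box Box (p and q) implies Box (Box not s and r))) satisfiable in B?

1. not (Box (Box (p and q) implies (Box not s and r)) implies (Box Box (p and q) implies Box (Box not s and r))), u
2. Box (Box (p and q) implies (Box not s and r)), u   [neg-implies-rule on 1]
3. not (Box Box (p and q) implies Box (Box not s and r)), u   [neg-implies-rule on 1]
4. Box Box (p and q), u   [neg-implies-rule on 3]
5. not Box (Box not s and r), u   [neg-implies-rule on 3]
6. Box (p and q) implies (Box not s and r), u   [Box-rule on 2 via uRu]
7. Box (p and q), u   [Box-rule on 4 via uRu]
8. p and q, u   [Box-rule on 7 via uRu]
9. p, u   [and-rule on 8]
10. q, u   [and-rule on 8]
11. Box not s and r, u   [implies-rule on 6 (branches; this branch)]
12. Box not s, u   [and-rule on 11]
13. r, u   [and-rule on 11]
14. not s, u   [Box-rule on 12 via uRu]
15. not (Box not s and r), v   [neg-Box-rule on 5: fresh world v, uRv]
16. Box (p and q) implies (Box not s and r), v   [Box-rule on 2 via uRv]
17. Box (p and q), v   [Box-rule on 4 via uRv]
18. p and q, v   [Box-rule on 7 via uRv]
19. p, v   [and-rule on 18]
20. q, v   [and-rule on 18]
21. not s, v   [Box-rule on 12 via uRv]
22. not Box not s, v   [neg-and-rule on 15 (branches; this branch)]
23. not Box (p and q), v   [implies-rule on 16 (branches; this branch)]
24. s, w   [neg-Box-rule on 22: fresh world w, vRw]
25. p and q, w   [Box-rule on 17 via vRw]
26. p, w   [and-rule on 25]
27. q, w   [and-rule on 25]
28. not (p and q), x   [neg-Box-rule on 23: fresh world x, vRx]
29. p and q, x   [Box-rule on 17 via vRx]
30. p, x   [and-rule on 29]
31. q, x   [and-rule on 29]
32. not q, x   [neg-and-rule on 28 (branches; this branch)]
Accessibility: uRu, uRv, vRu, vRv, vRw, vRx, wRv, wRw, xRv, xRx
Branch closes: q and not q both at x.
Every branch closes; the branch above is one of them.

No, unsatisfiable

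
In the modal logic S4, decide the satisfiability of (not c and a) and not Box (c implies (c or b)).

1. (not c and a) and not Box (c implies (c or b)), 0
2. not c and a, 0   [and-rule on 1]
3. not Box (c implies (c or b)), 0   [and-rule on 1]
4. not c, 0   [and-rule on 2]
5. a, 0   [and-rule on 2]
6. not (c implies (c or b)), 1   [neg-Box-rule on 3: fresh world 1, 0R1]
7. c, 1   [neg-implies-rule on 6]
8. not (c or b), 1   [neg-implies-rule on 6]
9. not c, 1   [neg-or-rule on 8]
10. not b, 1   [neg-or-rule on 8]
Accessibility: 0R0, 0R1, 1R1
Branch closes: c and not c both at 1.
(One branch shown.) All branches close.

No, unsatisfiable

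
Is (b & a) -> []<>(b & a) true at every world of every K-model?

Tableau for the negation ~((b & a) -> []<>(b & a)):
1. ~((b & a) -> []<>(b & a)), 0
2. b & a, 0
3. ~[]<>(b & a), 0
4. b, 0
5. a, 0
6. ~<>(b & a), 1
Accessibility: 0R1
The negation has an open branch (countermodel exists).

No, not valid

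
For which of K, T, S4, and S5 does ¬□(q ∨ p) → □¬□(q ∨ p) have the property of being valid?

S5

S5-tableau for the negation ¬(¬□(q ∨ p) → □¬□(q ∨ p)):
1. ¬(¬□(q ∨ p) → □¬□(q ∨ p)), u
2. ¬□(q ∨ p), u
3. ¬□¬□(q ∨ p), u
4. ¬(q ∨ p), v
5. ¬q, v
6. ¬p, v
7. □(q ∨ p), w
8. q ∨ p, u
9. q ∨ p, v
10. q ∨ p, w
11. p, u
12. p, v
Accessibility: uRu, uRv, uRw, vRu, vRv, vRw, wRu, wRv, wRw
Branch closes: p and ¬p both at v.
Every branch closes (one shown): valid in S5.
S4-tableau for the negation ¬(¬□(q ∨ p) → □¬□(q ∨ p)):
1. ¬(¬□(q ∨ p) → □¬□(q ∨ p)), u
2. ¬□(q ∨ p), u
3. ¬□¬□(q ∨ p), u
4. ¬(q ∨ p), v
5. ¬q, v
6. ¬p, v
7. □(q ∨ p), w
8. q ∨ p, w
9. p, w
Accessibility: uRu, uRv, uRw, vRv, wRw
Complete open branch: countermodel on an S4-frame, so not valid in S4, nor in K, T (the same frame is also a K-frame and a T-frame).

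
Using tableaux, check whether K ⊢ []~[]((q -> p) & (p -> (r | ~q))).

No, not valid

Tableau for the negation ~[]~[]((q -> p) & (p -> (r | ~q))):
1. ~[]~[]((q -> p) & (p -> (r | ~q))), 0
2. []((q -> p) & (p -> (r | ~q))), 1
Accessibility: 0R1
The negation has an open branch (countermodel exists).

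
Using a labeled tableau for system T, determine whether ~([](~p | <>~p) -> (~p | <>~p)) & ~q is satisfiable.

1. ~([](~p | <>~p) -> (~p | <>~p)) & ~q, w0
2. ~([](~p | <>~p) -> (~p | <>~p)), w0
3. ~q, w0
4. [](~p | <>~p), w0
5. ~(~p | <>~p), w0
6. p, w0
7. ~<>~p, w0
8. ~p | <>~p, w0
9. <>~p, w0
10. ~p, w1
11. ~p | <>~p, w1
12. p, w1
Accessibility: w0Rw0, w0Rw1, w1Rw1
Branch closes: p and ~p both at w1.
All branches of the tableau close; one closing branch shown above.

No, unsatisfiable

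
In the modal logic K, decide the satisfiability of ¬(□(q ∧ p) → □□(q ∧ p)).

1. ¬(□(q ∧ p) → □□(q ∧ p)), 0
2. □(q ∧ p), 0
3. ¬□□(q ∧ p), 0
4. ¬□(q ∧ p), 1
5. q ∧ p, 1
6. q, 1
7. p, 1
8. ¬(q ∧ p), 2
9. ¬p, 2
Accessibility: 0R1, 1R2

Yes, satisfiable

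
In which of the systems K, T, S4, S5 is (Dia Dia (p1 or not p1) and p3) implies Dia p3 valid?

T, S4, S5

K-tableau for the negation not ((Dia Dia (p1 or not p1) and p3) implies Dia p3):
1. not ((Dia Dia (p1 or not p1) and p3) implies Dia p3), w0
2. Dia Dia (p1 or not p1) and p3, w0
3. not Dia p3, w0
4. Dia Dia (p1 or not p1), w0
5. p3, w0
6. Dia (p1 or not p1), w1
7. not p3, w1
8. p1 or not p1, w2
9. not p1, w2
Accessibility: w0Rw1, w1Rw2
Complete open branch: countermodel on a K-frame, so not valid in K.
T-tableau for the negation not ((Dia Dia (p1 or not p1) and p3) implies Dia p3):
1. not ((Dia Dia (p1 or not p1) and p3) implies Dia p3), w0
2. Dia Dia (p1 or not p1) and p3, w0
3. not Dia p3, w0
4. Dia Dia (p1 or not p1), w0
5. p3, w0
6. not p3, w0
Accessibility: w0Rw0
Branch closes: p3 and not p3 both at w0.
Every branch closes (one shown): valid in T, hence also in S4, S5 (every theorem of T is a theorem of S4 and S5).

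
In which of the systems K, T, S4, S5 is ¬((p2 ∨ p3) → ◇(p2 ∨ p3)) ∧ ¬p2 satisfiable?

K-tableau for the formula:
1. ¬((p2 ∨ p3) → ◇(p2 ∨ p3)) ∧ ¬p2, u
2. ¬((p2 ∨ p3) → ◇(p2 ∨ p3)), u
3. ¬p2, u
4. p2 ∨ p3, u
5. ¬◇(p2 ∨ p3), u
6. p3, u
Complete open branch: satisfiable in K.
T-tableau for the formula:
1. ¬((p2 ∨ p3) → ◇(p2 ∨ p3)) ∧ ¬p2, u
2. ¬((p2 ∨ p3) → ◇(p2 ∨ p3)), u
3. ¬p2, u
4. p2 ∨ p3, u
5. ¬◇(p2 ∨ p3), u
6. ¬(p2 ∨ p3), u
7. ¬p3, u
8. p3, u
Accessibility: uRu
Branch closes: p3 and ¬p3 both at u.
Every branch closes (one shown): unsatisfiable in T, hence also in S4, S5 (every S4/S5-frame is a T-frame).

K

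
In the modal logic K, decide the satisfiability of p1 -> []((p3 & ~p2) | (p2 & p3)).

Yes, satisfiable

1. p1 -> []((p3 & ~p2) | (p2 & p3)), 0
2. []((p3 & ~p2) | (p2 & p3)), 0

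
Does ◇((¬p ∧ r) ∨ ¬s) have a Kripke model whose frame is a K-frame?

Yes, satisfiable

1. ◇((¬p ∧ r) ∨ ¬s), 0
2. (¬p ∧ r) ∨ ¬s, 1
3. ¬s, 1
Accessibility: 0R1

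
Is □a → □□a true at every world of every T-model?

Tableau for the negation ¬(□a → □□a):
1. ¬(□a → □□a), 0
2. □a, 0   [¬→-rule on 1]
3. ¬□□a, 0   [¬→-rule on 1]
4. a, 0   [□-rule on 2 via 0R0]
5. ¬□a, 1   [¬□-rule on 3: fresh world 1, 0R1]
6. a, 1   [□-rule on 2 via 0R1]
7. ¬a, 2   [¬□-rule on 5: fresh world 2, 1R2]
Accessibility: 0R0, 0R1, 1R1, 1R2, 2R2
The negation has an open branch (countermodel exists).

Invalid (countermodel exists)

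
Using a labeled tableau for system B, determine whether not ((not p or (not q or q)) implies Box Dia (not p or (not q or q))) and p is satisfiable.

Unsatisfiable

1. not ((not p or (not q or q)) implies Box Dia (not p or (not q or q))) and p, u
2. not ((not p or (not q or q)) implies Box Dia (not p or (not q or q))), u   [and-rule on 1]
3. p, u   [and-rule on 1]
4. not p or (not q or q), u   [neg-implies-rule on 2]
5. not Box Dia (not p or (not q or q)), u   [neg-implies-rule on 2]
6. not q or q, u   [or-rule on 4 (branches; this branch)]
7. q, u   [or-rule on 6 (branches; this branch)]
8. not Dia (not p or (not q or q)), v   [neg-Box-rule on 5: fresh world v, uRv]
9. not (not p or (not q or q)), u   [neg-Dia-rule on 8 via vRu]
10. not (not q or q), u   [neg-or-rule on 9]
11. not q, u   [neg-or-rule on 10]
Accessibility: uRu, uRv, vRu, vRv
Branch closes: q and not q both at u.
Every branch closes; the branch above is one of them.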